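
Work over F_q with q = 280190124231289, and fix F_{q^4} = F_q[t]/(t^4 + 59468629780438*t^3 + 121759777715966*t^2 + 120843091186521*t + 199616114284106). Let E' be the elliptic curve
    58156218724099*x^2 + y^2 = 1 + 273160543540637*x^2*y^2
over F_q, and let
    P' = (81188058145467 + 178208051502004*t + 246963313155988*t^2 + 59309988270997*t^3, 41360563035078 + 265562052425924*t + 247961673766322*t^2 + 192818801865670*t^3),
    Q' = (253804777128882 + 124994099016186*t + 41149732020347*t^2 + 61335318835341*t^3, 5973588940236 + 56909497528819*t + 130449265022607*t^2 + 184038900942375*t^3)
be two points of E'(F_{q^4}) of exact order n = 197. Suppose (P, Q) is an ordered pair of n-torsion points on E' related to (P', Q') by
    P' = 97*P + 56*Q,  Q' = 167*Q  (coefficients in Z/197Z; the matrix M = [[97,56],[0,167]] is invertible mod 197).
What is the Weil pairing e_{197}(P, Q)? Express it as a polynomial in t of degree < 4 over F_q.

The 197-Weil pairing on E[197] over F_{280190124231289} is alternating-bilinear: e_{197}(P',Q') = e_{197}(P,Q)^det(M).
Inverting 45 mod 197: 162. Thus e_{197}(P,Q) = e(P',Q')^{162}.
Map (x,y)_Ed via u=(1+y)/(1-y), v=(1+y)/((1-y)x) to Montgomery A=226226922875284,B=29295851288682; then to (a',b')=(69547822756693,46391536214412).
Miller loop for e_{197} over F_{280190124231289^4}: bits of 197 = 11000101; 7 double steps + 3 add steps, l/v at each.
Result: e(P',Q') = 160576092325191 + 2323133840645*t + 262927343342376*t^2 + 155415887419017*t^3.
Finally e_{197}(P,Q) = 261134625356525 + 205142242470927*t + 273850551740937*t^2 + 144827915018906*t^3.

261134625356525 + 205142242470927*t + 273850551740937*t^2 + 144827915018906*t^3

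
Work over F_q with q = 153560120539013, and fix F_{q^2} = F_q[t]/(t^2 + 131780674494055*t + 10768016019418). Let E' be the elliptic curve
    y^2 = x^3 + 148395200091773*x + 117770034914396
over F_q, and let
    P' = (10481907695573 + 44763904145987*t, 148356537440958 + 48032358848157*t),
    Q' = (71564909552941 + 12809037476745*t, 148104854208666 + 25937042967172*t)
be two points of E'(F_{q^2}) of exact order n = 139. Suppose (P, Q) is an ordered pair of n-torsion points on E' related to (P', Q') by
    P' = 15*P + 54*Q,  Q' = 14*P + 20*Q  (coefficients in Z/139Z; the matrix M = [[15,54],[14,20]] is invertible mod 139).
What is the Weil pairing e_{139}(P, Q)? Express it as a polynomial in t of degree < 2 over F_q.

131931510589424 + 18372187076374*t

e_{139}(aP+bQ,cP+dQ) = e_{139}(P,Q)^(ad-bc); with (a,b,c,d)=(15,54,14,20) this gives the det-139 law.
15*20 - 54*14 = -456; reduced mod 139: det = 100, inverse 57.
8-bit Miller (10001011) on E'/F_{153560120539013} with a'=148395200091773, b'=117770034914396: accumulate tangent/chord ratios at Q'+S and P'+S'.
Miller gives e_{139}(P',Q') = 90078999827776 + 29973231298211*t in F_{153560120539013^2}.
Finally e_{139}(P,Q) = 131931510589424 + 18372187076374*t.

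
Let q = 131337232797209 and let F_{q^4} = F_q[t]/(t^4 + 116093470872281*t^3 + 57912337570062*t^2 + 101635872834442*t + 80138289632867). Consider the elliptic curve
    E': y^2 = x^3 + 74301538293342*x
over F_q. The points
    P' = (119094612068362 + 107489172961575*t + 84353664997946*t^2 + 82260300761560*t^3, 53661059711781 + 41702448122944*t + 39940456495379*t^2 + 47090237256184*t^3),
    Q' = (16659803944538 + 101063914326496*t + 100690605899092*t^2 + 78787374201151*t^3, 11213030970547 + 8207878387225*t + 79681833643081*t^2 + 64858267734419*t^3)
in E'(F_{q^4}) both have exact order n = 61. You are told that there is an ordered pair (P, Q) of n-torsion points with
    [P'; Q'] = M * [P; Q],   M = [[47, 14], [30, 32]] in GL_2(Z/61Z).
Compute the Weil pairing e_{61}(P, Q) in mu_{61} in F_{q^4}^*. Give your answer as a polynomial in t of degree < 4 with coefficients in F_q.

50922431082862 + 67697097709335*t + 75355756966364*t^2 + 17335849270853*t^3

Since e_{61}(P,P)=e_{61}(Q,Q)=1 and e_{61}(Q,P)=e_{61}(P,Q)^{-1}, expanding e_{61}(47*P + 14*Q,30*P + 32*Q) leaves e(P,Q)^det(M).
det(M) mod 61 = 47; its inverse in (Z/61)^* is 13 (check: 47*13 mod 61 = 1).
Double-and-add over 111101: 6-1 doublings, 5-1 additions; each step l_{T,T}/v_{2T} or l_{T,P'}/v at Q'+S for random S.
f_P(D_Q)/f_Q(D_P) = 97789475660159 + 9563852403233*t + 31629396863312*t^2 + 114652685132296*t^3.
Raise to 13: e(P,Q) = 50922431082862 + 67697097709335*t + 75355756966364*t^2 + 17335849270853*t^3 in mu_{61}.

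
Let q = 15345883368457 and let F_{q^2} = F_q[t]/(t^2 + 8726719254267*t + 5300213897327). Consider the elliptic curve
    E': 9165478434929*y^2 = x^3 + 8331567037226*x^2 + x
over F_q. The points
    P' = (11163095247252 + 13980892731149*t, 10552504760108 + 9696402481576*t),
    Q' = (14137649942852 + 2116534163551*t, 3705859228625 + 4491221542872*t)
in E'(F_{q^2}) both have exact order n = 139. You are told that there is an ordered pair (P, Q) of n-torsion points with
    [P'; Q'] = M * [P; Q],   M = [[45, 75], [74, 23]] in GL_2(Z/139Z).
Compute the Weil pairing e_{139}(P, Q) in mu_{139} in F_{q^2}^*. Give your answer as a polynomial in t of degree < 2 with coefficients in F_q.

1529624518235 + 6956078361385*t

Alternating bilinearity on E[139] (values in mu_{139} in F_{15345883368457^2}) gives e(P',Q') = e(P,Q)^det(M).
det M = 45*23 - 75*74 = -4515 = 72 (mod 139); 72^{-1} = 56 (mod 139).
Undo Montgomery via alpha=1406322537011, beta=3178021057574: (a',b')=(9007729378387,1767431903050) over F_{15345883368457}.
Double-and-add over 10001011: 8-1 doublings, 4-1 additions; each step l_{T,T}/v_{2T} or l_{T,P'}/v at Q'+S for random S.
So e_{139}(P',Q') = 9211570493478 + 3653291081069*t.
Finally e_{139}(P,Q) = 1529624518235 + 6956078361385*t.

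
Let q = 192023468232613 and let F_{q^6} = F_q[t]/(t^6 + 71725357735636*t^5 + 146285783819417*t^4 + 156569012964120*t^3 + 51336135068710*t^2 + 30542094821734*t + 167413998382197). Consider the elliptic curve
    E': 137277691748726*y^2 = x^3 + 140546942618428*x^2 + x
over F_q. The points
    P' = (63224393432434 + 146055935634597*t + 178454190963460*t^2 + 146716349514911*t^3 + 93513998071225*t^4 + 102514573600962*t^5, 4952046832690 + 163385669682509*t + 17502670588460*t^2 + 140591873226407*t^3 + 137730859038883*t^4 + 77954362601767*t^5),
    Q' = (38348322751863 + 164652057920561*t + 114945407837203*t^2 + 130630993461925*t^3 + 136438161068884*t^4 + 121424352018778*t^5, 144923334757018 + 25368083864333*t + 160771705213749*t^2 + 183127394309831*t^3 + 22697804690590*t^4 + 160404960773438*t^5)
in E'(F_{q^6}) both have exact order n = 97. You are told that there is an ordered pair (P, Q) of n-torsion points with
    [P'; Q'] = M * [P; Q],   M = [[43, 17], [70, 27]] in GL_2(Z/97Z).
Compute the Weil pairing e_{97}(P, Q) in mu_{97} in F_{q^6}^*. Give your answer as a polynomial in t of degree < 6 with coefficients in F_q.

189352612633698 + 101865459514515*t + 38292527058852*t^2 + 5339984094272*t^3 + 113699878090102*t^4 + 134288472490714*t^5

The 97-Weil pairing on E[97] over F_{192023468232613} is alternating-bilinear: e_{97}(P',Q') = e_{97}(P,Q)^det(M).
det(M) mod 97 = 68; its inverse in (Z/97)^* is 10 (check: 68*10 mod 97 = 1).
Undo Montgomery via alpha=123092377966678, beta=46052725348847: (a',b')=(0,132559074742641) over F_{192023468232613}.
7-bit Miller (1100001) on E'/F_{192023468232613} with a'=0, b'=132559074742641: accumulate tangent/chord ratios at Q'+S and P'+S'.
f_P(D_Q)/f_Q(D_P) = 179417360448887 + 37133167596762*t + 71911229682672*t^2 + 118149855935692*t^3 + 7269075716977*t^4 + 112649919048955*t^5.
Thus e_{97}(P,Q) = 189352612633698 + 101865459514515*t + 38292527058852*t^2 + 5339984094272*t^3 + 113699878090102*t^4 + 134288472490714*t^5.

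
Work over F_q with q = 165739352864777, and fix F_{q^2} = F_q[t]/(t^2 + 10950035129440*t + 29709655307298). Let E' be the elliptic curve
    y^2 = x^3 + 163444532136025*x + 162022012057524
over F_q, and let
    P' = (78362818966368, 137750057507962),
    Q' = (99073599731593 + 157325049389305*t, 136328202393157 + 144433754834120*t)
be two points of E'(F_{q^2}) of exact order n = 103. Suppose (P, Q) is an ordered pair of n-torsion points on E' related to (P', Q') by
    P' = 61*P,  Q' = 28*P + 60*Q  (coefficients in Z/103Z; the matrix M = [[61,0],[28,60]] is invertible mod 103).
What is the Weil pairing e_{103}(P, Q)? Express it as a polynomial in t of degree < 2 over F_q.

Since e_{103}(P,P)=e_{103}(Q,Q)=1 and e_{103}(Q,P)=e_{103}(P,Q)^{-1}, expanding e_{103}(61*P,28*P + 60*Q) leaves e(P,Q)^det(M).
Hence e(P,Q) = e(P',Q')^{15} where 15 = 55^{-1} mod 103.
7-bit Miller (1100111) on E'/F_{165739352864777} with a'=163444532136025, b'=162022012057524: accumulate tangent/chord ratios at Q'+S and P'+S'.
Result: e(P',Q') = 72804268039449 + 78799045779979*t.
Hence e(P,Q) = 28369880065103 + 128007975498212*t in F_{165739352864777^2}^*.

28369880065103 + 128007975498212*t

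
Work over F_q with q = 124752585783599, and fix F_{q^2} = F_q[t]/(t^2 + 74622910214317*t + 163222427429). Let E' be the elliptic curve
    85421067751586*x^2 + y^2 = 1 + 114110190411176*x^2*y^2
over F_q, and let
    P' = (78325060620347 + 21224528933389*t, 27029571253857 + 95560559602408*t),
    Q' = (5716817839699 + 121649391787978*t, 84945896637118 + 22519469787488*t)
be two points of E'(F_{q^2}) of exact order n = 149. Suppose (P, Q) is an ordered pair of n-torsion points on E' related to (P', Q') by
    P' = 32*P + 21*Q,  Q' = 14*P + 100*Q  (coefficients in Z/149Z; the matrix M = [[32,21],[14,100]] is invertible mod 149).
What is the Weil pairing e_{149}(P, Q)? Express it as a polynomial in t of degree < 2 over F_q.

Alternating bilinearity on E[149] (values in mu_{149} in F_{124752585783599^2}) gives e(P',Q') = e(P,Q)^det(M).
Inverting 75 mod 149: 2. Thus e_{149}(P,Q) = e(P',Q')^{2}.
Map (x,y)_Ed via u=(1+y)/(1-y), v=(1+y)/((1-y)x) to Montgomery A=37820728298957,B=83428028320425; then to (a',b')=(117142694578073,92880005079208).
Run Miller on y^2=x^3+117142694578073*x+92880005079208 over F_{124752585783599}: ladder 10010101 (8 bits); e = f_P(D_Q)/f_Q(D_P).
So e_{149}(P',Q') = 117544595424127 + 18121225464986*t.
Raise to 2: e(P,Q) = 23418911324792 + 46036934127967*t in mu_{149}.

23418911324792 + 46036934127967*t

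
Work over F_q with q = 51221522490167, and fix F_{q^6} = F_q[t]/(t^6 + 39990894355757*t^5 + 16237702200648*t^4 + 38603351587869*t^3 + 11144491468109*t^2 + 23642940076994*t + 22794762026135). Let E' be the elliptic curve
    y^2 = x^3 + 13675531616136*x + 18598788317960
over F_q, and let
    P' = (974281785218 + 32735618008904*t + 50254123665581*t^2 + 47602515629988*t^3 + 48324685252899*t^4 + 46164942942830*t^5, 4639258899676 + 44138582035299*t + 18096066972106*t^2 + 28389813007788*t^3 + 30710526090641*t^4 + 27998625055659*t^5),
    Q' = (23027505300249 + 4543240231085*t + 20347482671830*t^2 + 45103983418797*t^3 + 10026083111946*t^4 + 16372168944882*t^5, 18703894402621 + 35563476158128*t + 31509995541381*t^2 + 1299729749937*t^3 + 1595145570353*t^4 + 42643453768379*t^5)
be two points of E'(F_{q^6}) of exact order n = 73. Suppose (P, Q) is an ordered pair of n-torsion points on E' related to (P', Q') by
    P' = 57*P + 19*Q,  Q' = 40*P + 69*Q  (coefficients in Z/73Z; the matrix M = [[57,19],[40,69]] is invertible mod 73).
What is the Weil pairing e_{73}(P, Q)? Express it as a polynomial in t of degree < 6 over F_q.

Since e_{73}(P,P)=e_{73}(Q,Q)=1 and e_{73}(Q,P)=e_{73}(P,Q)^{-1}, expanding e_{73}(57*P + 19*Q,40*P + 69*Q) leaves e(P,Q)^det(M).
So e_{73}(P,Q) = e_{73}(P',Q')^{58}, since 34*58 = 1 mod 73.
Run Miller on y^2=x^3+13675531616136*x+18598788317960 over F_{51221522490167}: ladder 1001001 (7 bits); e = f_P(D_Q)/f_Q(D_P).
So e_{73}(P',Q') = 6592517160364 + 23775643394801*t + 31522488856680*t^2 + 41710775454071*t^3 + 23867580700876*t^4 + 38629061389470*t^5.
Thus e_{73}(P,Q) = 5357365782878 + 20436122191020*t + 11234743184861*t^2 + 21282457756146*t^3 + 10745625301383*t^4 + 36713227831864*t^5.

5357365782878 + 20436122191020*t + 11234743184861*t^2 + 21282457756146*t^3 + 10745625301383*t^4 + 36713227831864*t^5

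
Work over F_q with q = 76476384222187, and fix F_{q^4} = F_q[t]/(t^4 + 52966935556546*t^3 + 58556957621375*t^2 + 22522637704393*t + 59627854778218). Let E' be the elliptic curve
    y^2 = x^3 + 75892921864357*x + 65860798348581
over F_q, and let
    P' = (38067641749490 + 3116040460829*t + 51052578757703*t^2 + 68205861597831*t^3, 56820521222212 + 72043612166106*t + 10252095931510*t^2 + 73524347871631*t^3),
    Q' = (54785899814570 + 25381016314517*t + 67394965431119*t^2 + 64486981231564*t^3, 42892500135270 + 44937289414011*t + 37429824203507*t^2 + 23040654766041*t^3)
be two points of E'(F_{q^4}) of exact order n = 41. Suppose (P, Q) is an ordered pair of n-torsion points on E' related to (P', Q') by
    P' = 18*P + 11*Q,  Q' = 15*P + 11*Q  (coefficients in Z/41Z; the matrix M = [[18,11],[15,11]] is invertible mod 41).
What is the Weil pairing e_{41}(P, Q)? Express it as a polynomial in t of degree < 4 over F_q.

10867717733865 + 57675092632635*t + 65123906204158*t^2 + 19719794899461*t^3

Under M = [[18,11],[15,11]] in GL_2(Z/41), e_{41}(P',Q') = e_{41}(P,Q)^(18*11-11*15 mod 41).
18*11 - 11*15 = 33; reduced mod 41: det = 33, inverse 5.
Build f_{41,P'} and f_{41,Q'} via the 6-bit ladder of 41=101001_2; evaluate at shifted divisors; quotient in F_{76476384222187^4}.
Miller gives e_{41}(P',Q') = 14665842144414 + 13780404708268*t + 44571395229150*t^2 + 50916839841981*t^3 in F_{76476384222187^4}.
(14665842144414 + 13780404708268*t + 44571395229150*t^2 + 50916839841981*t^3)^{5} mod (76476384222187,f) = 10867717733865 + 57675092632635*t + 65123906204158*t^2 + 19719794899461*t^3.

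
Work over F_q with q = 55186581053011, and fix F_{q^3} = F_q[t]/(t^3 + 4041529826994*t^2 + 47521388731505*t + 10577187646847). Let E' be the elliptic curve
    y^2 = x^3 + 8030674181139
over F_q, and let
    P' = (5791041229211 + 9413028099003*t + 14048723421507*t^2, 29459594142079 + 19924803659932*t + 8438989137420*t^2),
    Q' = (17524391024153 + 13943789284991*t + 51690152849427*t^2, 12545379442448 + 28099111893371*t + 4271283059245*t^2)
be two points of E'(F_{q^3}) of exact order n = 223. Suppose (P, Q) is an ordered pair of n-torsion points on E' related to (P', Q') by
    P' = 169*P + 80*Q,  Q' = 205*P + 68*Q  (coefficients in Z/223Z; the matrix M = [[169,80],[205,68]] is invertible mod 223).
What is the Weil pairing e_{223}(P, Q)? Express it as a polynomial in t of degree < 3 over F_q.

35529357899950 + 49807032941757*t + 14959120893383*t^2

Under M = [[169,80],[205,68]] in GL_2(Z/223), e_{223}(P',Q') = e_{223}(P,Q)^(169*68-80*205 mod 223).
So e_{223}(P,Q) = e_{223}(P',Q')^{111}, since 221*111 = 1 mod 223.
Build f_{223,P'} and f_{223,Q'} via the 8-bit ladder of 223=11011111_2; evaluate at shifted divisors; quotient in F_{55186581053011^3}.
So e_{223}(P',Q') = 17369196088794 + 52129056704391*t + 47419926040816*t^2.
(17369196088794 + 52129056704391*t + 47419926040816*t^2)^{111} mod (55186581053011,f) = 35529357899950 + 49807032941757*t + 14959120893383*t^2.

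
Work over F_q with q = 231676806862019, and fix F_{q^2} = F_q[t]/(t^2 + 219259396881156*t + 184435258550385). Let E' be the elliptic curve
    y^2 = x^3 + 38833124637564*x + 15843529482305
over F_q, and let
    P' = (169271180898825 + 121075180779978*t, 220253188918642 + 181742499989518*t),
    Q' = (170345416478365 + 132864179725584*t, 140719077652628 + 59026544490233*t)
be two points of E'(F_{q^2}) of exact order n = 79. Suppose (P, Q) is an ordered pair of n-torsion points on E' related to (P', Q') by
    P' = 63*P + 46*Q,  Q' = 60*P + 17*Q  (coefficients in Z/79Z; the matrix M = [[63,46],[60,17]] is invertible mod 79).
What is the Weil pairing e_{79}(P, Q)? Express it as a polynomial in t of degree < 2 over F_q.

Alternating bilinearity on E[79] (values in mu_{79} in F_{231676806862019^2}) gives e(P',Q') = e(P,Q)^det(M).
So e_{79}(P,Q) = e_{79}(P',Q')^{50}, since 49*50 = 1 mod 79.
Double-and-add over 1001111: 7-1 doublings, 5-1 additions; each step l_{T,T}/v_{2T} or l_{T,P'}/v at Q'+S for random S.
So e_{79}(P',Q') = 8514161741128 + 206222303889862*t.
Finally e_{79}(P,Q) = 4214971262838 + 46226591286343*t.

4214971262838 + 46226591286343*t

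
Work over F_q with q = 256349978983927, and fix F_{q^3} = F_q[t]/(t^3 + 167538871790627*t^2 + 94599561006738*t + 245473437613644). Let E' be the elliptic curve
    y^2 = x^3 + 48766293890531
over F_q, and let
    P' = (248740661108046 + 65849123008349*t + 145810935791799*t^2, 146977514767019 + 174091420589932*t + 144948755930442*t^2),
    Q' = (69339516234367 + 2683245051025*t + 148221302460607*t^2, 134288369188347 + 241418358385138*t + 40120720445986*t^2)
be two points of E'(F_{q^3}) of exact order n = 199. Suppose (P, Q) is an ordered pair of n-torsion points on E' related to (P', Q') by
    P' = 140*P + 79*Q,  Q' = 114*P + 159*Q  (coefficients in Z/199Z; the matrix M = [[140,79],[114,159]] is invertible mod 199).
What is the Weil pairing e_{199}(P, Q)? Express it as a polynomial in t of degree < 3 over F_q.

85581443104993 + 223210041451807*t + 216173533297501*t^2

Since e_{199}(P,P)=e_{199}(Q,Q)=1 and e_{199}(Q,P)=e_{199}(P,Q)^{-1}, expanding e_{199}(140*P + 79*Q,114*P + 159*Q) leaves e(P,Q)^det(M).
140*159 - 79*114 = 13254; reduced mod 199: det = 120, inverse 68.
Double-and-add over 11000111: 8-1 doublings, 5-1 additions; each step l_{T,T}/v_{2T} or l_{T,P'}/v at Q'+S for random S.
Result: e(P',Q') = 183903092361368 + 48584309955880*t + 127849509570148*t^2.
Thus e_{199}(P,Q) = 85581443104993 + 223210041451807*t + 216173533297501*t^2.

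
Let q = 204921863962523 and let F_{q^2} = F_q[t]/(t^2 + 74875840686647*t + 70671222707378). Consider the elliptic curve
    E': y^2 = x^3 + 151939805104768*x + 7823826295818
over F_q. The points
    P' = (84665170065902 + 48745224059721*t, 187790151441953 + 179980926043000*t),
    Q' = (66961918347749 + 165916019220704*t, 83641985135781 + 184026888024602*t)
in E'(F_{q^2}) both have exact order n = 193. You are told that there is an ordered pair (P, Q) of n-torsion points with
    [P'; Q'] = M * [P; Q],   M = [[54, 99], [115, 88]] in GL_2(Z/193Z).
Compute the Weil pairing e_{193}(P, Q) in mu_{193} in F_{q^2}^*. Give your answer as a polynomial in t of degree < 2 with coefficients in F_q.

184218144797705 + 929837454497*t

Under M = [[54,99],[115,88]] in GL_2(Z/193), e_{193}(P',Q') = e_{193}(P,Q)^(54*88-99*115 mod 193).
Inverting 122 mod 193: 106. Thus e_{193}(P,Q) = e(P',Q')^{106}.
Run Miller on y^2=x^3+151939805104768*x+7823826295818 over F_{204921863962523}: ladder 11000001 (8 bits); e = f_P(D_Q)/f_Q(D_P).
Result: e(P',Q') = 147304903683715 + 149806496465539*t.
Finally e_{193}(P,Q) = 184218144797705 + 929837454497*t.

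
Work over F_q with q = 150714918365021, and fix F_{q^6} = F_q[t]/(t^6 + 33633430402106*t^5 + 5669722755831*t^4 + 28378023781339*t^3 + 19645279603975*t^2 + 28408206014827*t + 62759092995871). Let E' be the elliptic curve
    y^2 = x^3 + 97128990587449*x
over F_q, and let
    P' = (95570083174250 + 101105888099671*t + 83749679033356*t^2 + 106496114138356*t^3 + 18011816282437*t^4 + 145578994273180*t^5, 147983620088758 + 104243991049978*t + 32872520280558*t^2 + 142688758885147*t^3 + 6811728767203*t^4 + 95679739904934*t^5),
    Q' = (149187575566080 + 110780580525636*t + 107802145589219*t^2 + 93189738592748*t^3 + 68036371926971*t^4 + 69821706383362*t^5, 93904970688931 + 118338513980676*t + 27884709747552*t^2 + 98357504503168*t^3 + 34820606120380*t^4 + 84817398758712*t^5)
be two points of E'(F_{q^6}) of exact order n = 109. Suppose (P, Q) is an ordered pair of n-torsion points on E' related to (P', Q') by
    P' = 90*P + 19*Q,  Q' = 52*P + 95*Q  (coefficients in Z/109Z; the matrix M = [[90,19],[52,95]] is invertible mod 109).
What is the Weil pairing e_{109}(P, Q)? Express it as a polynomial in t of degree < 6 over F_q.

e_{109} is bilinear + alternating on E[109], so e_{109}(90*P + 19*Q, 52*P + 95*Q) = e_{109}(P,Q)^(90*95-19*52).
Hence e(P,Q) = e(P',Q')^{8} where 8 = 41^{-1} mod 109.
Miller loop for e_{109} over F_{150714918365021^6}: bits of 109 = 1101101; 6 double steps + 4 add steps, l/v at each.
e_{109}(P',Q') = 76198516478331 + 144503365231780*t + 35021686849856*t^2 + 81684394104124*t^3 + 27787886328585*t^4 + 3738014586106*t^5.
(76198516478331 + 144503365231780*t + 35021686849856*t^2 + 81684394104124*t^3 + 27787886328585*t^4 + 3738014586106*t^5)^{8} mod (150714918365021,f) = 100336136101847 + 92981613926417*t + 39844106683248*t^2 + 107706717709656*t^3 + 118195726935144*t^4 + 130949568919629*t^5.

100336136101847 + 92981613926417*t + 39844106683248*t^2 + 107706717709656*t^3 + 118195726935144*t^4 + 130949568919629*t^5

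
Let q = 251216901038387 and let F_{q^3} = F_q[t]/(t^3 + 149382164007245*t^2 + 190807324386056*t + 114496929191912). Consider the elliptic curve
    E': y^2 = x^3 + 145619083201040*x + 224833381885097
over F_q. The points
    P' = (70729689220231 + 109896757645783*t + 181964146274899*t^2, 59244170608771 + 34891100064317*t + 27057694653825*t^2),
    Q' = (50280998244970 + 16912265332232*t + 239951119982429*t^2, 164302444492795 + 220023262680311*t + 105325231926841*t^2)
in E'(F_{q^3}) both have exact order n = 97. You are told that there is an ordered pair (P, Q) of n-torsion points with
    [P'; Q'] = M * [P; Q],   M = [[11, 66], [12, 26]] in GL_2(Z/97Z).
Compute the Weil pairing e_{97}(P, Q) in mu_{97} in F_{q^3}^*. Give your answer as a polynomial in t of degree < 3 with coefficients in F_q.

Alternating bilinearity on E[97] (values in mu_{97} in F_{251216901038387^3}) gives e(P',Q') = e(P,Q)^det(M).
det M = 11*26 - 66*12 = -506 = 76 (mod 97); 76^{-1} = 60 (mod 97).
Double-and-add over 1100001: 7-1 doublings, 3-1 additions; each step l_{T,T}/v_{2T} or l_{T,P'}/v at Q'+S for random S.
Result: e(P',Q') = 38045900957991 + 63831892878224*t + 139412389433130*t^2.
Finally e_{97}(P,Q) = 216207446202290 + 100128861846004*t + 181228620589030*t^2.

216207446202290 + 100128861846004*t + 181228620589030*t^2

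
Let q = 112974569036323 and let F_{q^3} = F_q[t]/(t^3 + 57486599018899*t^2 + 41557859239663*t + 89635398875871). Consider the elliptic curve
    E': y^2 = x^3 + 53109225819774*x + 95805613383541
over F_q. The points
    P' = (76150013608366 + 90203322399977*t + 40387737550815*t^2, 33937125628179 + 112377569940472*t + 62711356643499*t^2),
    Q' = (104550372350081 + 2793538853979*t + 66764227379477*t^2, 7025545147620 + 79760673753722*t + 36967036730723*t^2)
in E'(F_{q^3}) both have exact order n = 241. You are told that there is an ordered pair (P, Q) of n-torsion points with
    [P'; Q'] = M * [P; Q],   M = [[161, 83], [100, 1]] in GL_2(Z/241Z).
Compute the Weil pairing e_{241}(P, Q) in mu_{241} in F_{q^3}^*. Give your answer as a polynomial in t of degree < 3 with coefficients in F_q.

101010238634198 + 44653279345023*t + 3409517252268*t^2

e_{241} is bilinear + alternating on E[241], so e_{241}(161*P + 83*Q, 100*P + 1*Q) = e_{241}(P,Q)^(161*1-83*100).
Hence e(P,Q) = e(P',Q')^{149} where 149 = 55^{-1} mod 241.
Double-and-add over 11110001: 8-1 doublings, 5-1 additions; each step l_{T,T}/v_{2T} or l_{T,P'}/v at Q'+S for random S.
The quotient is 37436719906841 + 8927757558294*t + 106205240443916*t^2.
e_{241}(P,Q) = (37436719906841 + 8927757558294*t + 106205240443916*t^2)^{149} = 101010238634198 + 44653279345023*t + 3409517252268*t^2.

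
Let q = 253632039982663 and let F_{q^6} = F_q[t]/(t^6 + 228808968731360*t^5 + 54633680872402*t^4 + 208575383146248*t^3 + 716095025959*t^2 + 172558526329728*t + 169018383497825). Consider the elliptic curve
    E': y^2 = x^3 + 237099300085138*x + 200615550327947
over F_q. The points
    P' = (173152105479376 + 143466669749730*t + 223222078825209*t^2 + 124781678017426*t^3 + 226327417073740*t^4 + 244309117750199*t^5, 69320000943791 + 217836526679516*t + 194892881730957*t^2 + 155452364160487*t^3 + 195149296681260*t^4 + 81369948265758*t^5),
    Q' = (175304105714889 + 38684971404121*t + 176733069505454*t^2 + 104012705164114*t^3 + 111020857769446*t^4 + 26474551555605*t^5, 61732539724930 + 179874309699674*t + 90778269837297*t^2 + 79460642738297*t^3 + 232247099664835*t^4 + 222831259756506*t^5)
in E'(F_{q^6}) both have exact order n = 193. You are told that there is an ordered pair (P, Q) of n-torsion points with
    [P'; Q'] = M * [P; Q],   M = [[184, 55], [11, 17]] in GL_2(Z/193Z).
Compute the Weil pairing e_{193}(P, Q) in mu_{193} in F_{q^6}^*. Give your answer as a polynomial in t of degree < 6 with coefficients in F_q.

The 193-Weil pairing on E[193] over F_{253632039982663} is alternating-bilinear: e_{193}(P',Q') = e_{193}(P,Q)^det(M).
So e_{193}(P,Q) = e_{193}(P',Q')^{69}, since 14*69 = 1 mod 193.
Double-and-add over 11000001: 8-1 doublings, 3-1 additions; each step l_{T,T}/v_{2T} or l_{T,P'}/v at Q'+S for random S.
f_P(D_Q)/f_Q(D_P) = 215301508984222 + 102614521874365*t + 161170293602754*t^2 + 148845356328830*t^3 + 19826246486835*t^4 + 56331069589572*t^5.
Hence e(P,Q) = 95979086381217 + 241000413300830*t + 167431967366454*t^2 + 210030897228912*t^3 + 13474575285863*t^4 + 186043330711994*t^5 in F_{253632039982663^6}^*.

95979086381217 + 241000413300830*t + 167431967366454*t^2 + 210030897228912*t^3 + 13474575285863*t^4 + 186043330711994*t^5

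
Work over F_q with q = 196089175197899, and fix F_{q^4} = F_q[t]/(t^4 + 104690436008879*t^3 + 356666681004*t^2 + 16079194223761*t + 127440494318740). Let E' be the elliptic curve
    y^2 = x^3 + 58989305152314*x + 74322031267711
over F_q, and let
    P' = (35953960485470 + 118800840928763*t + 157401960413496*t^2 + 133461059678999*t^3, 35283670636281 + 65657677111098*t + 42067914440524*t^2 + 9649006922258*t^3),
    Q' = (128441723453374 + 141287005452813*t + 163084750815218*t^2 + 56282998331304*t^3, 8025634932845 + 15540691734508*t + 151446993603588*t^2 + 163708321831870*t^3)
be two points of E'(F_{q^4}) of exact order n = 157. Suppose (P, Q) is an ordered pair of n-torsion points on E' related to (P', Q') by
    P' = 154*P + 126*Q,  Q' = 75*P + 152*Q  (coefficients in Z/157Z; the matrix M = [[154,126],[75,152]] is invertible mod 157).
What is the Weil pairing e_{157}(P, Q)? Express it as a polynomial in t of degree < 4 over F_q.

149244491122885 + 173865989293687*t + 175668761277467*t^2 + 122950220002418*t^3

Alternating bilinearity on E[157] (values in mu_{157} in F_{196089175197899^4}) gives e(P',Q') = e(P,Q)^det(M).
det(M) mod 157 = 142; its inverse in (Z/157)^* is 136 (check: 142*136 mod 157 = 1).
Double-and-add over 10011101: 8-1 doublings, 5-1 additions; each step l_{T,T}/v_{2T} or l_{T,P'}/v at Q'+S for random S.
e_{157}(P',Q') = 83066835186760 + 63850890773495*t + 174943490238341*t^2 + 178100684434417*t^3.
(83066835186760 + 63850890773495*t + 174943490238341*t^2 + 178100684434417*t^3)^{136} mod (196089175197899,f) = 149244491122885 + 173865989293687*t + 175668761277467*t^2 + 122950220002418*t^3.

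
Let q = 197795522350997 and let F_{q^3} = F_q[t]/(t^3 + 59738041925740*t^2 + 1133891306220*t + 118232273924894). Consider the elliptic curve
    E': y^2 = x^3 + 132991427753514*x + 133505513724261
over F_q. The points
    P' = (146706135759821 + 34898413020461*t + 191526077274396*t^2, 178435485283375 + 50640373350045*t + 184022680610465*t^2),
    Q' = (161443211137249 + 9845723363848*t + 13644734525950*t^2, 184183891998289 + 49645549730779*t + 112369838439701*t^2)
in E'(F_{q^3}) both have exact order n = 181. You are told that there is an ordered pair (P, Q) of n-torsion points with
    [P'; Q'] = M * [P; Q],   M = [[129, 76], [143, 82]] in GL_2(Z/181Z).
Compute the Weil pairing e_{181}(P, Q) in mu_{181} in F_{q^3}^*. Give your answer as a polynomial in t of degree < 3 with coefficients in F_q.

Since e_{181}(P,P)=e_{181}(Q,Q)=1 and e_{181}(Q,P)=e_{181}(P,Q)^{-1}, expanding e_{181}(129*P + 76*Q,143*P + 82*Q) leaves e(P,Q)^det(M).
129*82 - 76*143 = -290; reduced mod 181: det = 72, inverse 88.
Build f_{181,P'} and f_{181,Q'} via the 8-bit ladder of 181=10110101_2; evaluate at shifted divisors; quotient in F_{197795522350997^3}.
So e_{181}(P',Q') = 87183011263141 + 26734848052791*t + 139601564677502*t^2.
Finally e_{181}(P,Q) = 166352663744772 + 100981115325521*t + 192809065136781*t^2.

166352663744772 + 100981115325521*t + 192809065136781*t^2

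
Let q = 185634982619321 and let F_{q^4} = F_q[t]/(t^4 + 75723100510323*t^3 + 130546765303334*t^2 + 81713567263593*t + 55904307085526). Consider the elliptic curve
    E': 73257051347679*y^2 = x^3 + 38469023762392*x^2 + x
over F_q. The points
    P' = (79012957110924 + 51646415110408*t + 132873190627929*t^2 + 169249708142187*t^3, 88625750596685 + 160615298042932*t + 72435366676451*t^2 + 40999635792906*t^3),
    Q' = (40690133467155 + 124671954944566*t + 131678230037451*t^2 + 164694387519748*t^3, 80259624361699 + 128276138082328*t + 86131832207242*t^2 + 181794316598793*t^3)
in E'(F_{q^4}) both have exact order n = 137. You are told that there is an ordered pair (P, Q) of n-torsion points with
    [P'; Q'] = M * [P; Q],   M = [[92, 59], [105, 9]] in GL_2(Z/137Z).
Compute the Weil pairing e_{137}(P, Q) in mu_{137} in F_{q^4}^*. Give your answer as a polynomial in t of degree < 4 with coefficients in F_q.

49221251280276 + 42709293590937*t + 103755568615480*t^2 + 172302447759424*t^3

e_{137}(aP+bQ,cP+dQ) = e_{137}(P,Q)^(ad-bc); with (a,b,c,d)=(92,59,105,9) this gives the det-137 law.
Hence e(P,Q) = e(P',Q')^{97} where 97 = 113^{-1} mod 137.
(x,y)|->(25590865134485x+19874596981371,25590865134485y) sends E' to y^2=x^3+45191457190036*x+33189801276540.
Miller loop for e_{137} over F_{185634982619321^4}: bits of 137 = 10001001; 7 double steps + 2 add steps, l/v at each.
e_{137}(P',Q') = 160764015927104 + 136464130532786*t + 93262083221158*t^2 + 17475843568346*t^3.
Hence e(P,Q) = 49221251280276 + 42709293590937*t + 103755568615480*t^2 + 172302447759424*t^3 in F_{185634982619321^4}^*.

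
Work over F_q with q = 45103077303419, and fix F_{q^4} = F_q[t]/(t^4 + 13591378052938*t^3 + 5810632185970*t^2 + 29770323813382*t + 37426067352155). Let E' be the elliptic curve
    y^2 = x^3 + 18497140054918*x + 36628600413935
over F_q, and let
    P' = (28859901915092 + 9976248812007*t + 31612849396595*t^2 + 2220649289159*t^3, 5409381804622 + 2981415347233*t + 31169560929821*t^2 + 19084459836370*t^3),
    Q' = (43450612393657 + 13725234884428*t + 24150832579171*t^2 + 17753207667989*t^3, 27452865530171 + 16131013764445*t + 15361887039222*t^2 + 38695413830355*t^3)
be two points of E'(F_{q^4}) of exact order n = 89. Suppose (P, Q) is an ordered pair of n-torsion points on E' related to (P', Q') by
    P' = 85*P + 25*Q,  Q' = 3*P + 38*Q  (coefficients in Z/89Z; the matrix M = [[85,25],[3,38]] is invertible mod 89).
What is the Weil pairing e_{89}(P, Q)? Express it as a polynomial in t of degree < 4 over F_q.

e_{89} is bilinear + alternating on E[89], so e_{89}(85*P + 25*Q, 3*P + 38*Q) = e_{89}(P,Q)^(85*38-25*3).
Inverting 40 mod 89: 69. Thus e_{89}(P,Q) = e(P',Q')^{69}.
Run Miller on y^2=x^3+18497140054918*x+36628600413935 over F_{45103077303419}: ladder 1011001 (7 bits); e = f_P(D_Q)/f_Q(D_P).
Result: e(P',Q') = 9424174566410 + 14089694888953*t + 6801604524427*t^2 + 33846474362548*t^3.
Finally e_{89}(P,Q) = 2871897353042 + 28642854843866*t + 29513006038509*t^2 + 31374518290287*t^3.

2871897353042 + 28642854843866*t + 29513006038509*t^2 + 31374518290287*t^3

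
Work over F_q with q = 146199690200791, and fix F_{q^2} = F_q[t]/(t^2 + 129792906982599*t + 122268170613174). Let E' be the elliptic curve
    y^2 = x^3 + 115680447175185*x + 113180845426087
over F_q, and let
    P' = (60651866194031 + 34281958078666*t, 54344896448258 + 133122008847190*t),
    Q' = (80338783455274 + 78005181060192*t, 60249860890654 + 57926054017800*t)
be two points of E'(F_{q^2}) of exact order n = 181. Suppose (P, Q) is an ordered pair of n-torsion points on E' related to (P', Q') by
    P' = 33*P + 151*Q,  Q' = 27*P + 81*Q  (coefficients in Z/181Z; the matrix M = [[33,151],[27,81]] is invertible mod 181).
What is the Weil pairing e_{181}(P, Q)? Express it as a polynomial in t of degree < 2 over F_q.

Under M = [[33,151],[27,81]] in GL_2(Z/181), e_{181}(P',Q') = e_{181}(P,Q)^(33*81-151*27 mod 181).
det M = 33*81 - 151*27 = -1404 = 44 (mod 181); 44^{-1} = 144 (mod 181).
Run Miller on y^2=x^3+115680447175185*x+113180845426087 over F_{146199690200791}: ladder 10110101 (8 bits); e = f_P(D_Q)/f_Q(D_P).
Result: e(P',Q') = 46449608753409 + 86097287251851*t.
e_{181}(P,Q) = (46449608753409 + 86097287251851*t)^{144} = 61809741554358 + 91484018401620*t.

61809741554358 + 91484018401620*t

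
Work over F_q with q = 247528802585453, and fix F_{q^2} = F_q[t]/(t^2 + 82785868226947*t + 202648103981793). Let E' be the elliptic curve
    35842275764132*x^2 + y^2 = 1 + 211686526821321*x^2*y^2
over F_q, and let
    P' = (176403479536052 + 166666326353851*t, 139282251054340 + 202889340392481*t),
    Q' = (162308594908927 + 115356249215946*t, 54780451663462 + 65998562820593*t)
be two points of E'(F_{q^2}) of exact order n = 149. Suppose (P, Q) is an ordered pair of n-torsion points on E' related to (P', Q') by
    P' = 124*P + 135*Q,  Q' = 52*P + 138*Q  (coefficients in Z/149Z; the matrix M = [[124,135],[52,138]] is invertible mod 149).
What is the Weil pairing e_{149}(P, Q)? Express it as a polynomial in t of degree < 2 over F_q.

e_{149} is bilinear + alternating on E[149], so e_{149}(124*P + 135*Q, 52*P + 138*Q) = e_{149}(P,Q)^(124*138-135*52).
Hence e(P,Q) = e(P',Q')^{108} where 108 = 109^{-1} mod 149.
Map (x,y)_Ed via u=(1+y)/(1-y), v=(1+y)/((1-y)x) to Montgomery A=0,B=173538010559734; then to (a',b')=(247414051364227,0).
Miller loop for e_{149} over F_{247528802585453^2}: bits of 149 = 10010101; 7 double steps + 3 add steps, l/v at each.
e_{149}(P',Q') = 48128164144775 + 69625766383442*t.
Raise to 108: e(P,Q) = 86882240964492 + 64639993294795*t in mu_{149}.

86882240964492 + 64639993294795*t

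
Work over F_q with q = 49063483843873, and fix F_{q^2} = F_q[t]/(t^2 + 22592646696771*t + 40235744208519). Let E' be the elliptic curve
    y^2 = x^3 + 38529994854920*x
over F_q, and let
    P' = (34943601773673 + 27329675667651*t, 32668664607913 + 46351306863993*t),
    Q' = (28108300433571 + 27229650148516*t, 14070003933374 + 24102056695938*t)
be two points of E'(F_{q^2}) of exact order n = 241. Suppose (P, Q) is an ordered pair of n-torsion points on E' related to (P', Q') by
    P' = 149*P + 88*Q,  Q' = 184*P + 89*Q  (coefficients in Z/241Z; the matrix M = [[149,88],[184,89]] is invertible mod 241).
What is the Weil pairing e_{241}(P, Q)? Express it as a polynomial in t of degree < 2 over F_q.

24115186183987 + 15861141663962*t

The 241-Weil pairing on E[241] over F_{49063483843873} is alternating-bilinear: e_{241}(P',Q') = e_{241}(P,Q)^det(M).
det M = 149*89 - 88*184 = -2931 = 202 (mod 241); 202^{-1} = 173 (mod 241).
Run Miller on y^2=x^3+38529994854920*x over F_{49063483843873}: ladder 11110001 (8 bits); e = f_P(D_Q)/f_Q(D_P).
e_{241}(P',Q') = 10810496037689 + 47068045139809*t.
Hence e(P,Q) = 24115186183987 + 15861141663962*t in F_{49063483843873^2}^*.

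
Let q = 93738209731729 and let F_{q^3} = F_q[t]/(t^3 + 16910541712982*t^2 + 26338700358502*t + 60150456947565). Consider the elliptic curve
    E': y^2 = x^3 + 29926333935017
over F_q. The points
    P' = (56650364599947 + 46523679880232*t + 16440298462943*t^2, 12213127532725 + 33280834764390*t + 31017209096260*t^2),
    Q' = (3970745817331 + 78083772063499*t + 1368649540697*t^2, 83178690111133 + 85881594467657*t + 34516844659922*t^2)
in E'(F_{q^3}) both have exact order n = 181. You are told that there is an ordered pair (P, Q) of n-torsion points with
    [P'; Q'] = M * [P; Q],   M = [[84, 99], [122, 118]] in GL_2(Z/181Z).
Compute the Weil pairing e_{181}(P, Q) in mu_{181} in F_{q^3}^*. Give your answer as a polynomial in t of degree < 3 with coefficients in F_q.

Alternating bilinearity on E[181] (values in mu_{181} in F_{93738209731729^3}) gives e(P',Q') = e(P,Q)^det(M).
Hence e(P,Q) = e(P',Q')^{151} where 151 = 6^{-1} mod 181.
8-bit Miller (10110101) on E'/F_{93738209731729} with a'=0, b'=29926333935017: accumulate tangent/chord ratios at Q'+S and P'+S'.
e_{181}(P',Q') = 55275550732835 + 9319040212781*t + 9335683790354*t^2.
Thus e_{181}(P,Q) = 18745417924912 + 59327270559920*t + 83930024998387*t^2.

18745417924912 + 59327270559920*t + 83930024998387*t^2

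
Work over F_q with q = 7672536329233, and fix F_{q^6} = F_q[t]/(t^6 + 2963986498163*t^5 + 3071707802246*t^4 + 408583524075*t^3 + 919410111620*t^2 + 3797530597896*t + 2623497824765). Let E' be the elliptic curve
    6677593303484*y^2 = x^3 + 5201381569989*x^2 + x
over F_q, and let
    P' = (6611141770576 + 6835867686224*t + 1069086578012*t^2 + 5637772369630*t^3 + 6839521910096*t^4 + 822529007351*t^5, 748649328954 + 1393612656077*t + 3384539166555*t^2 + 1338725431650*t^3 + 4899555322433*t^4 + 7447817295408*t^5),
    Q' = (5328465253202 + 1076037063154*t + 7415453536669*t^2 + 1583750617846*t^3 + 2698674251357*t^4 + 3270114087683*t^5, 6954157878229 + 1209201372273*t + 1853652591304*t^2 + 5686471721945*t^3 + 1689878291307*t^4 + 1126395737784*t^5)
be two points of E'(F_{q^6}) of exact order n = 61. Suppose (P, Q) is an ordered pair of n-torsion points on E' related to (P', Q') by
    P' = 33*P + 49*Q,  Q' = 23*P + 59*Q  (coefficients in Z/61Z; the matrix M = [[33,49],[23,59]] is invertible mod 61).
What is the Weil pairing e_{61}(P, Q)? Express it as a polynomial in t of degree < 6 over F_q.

Under M = [[33,49],[23,59]] in GL_2(Z/61), e_{61}(P',Q') = e_{61}(P,Q)^(33*59-49*23 mod 61).
Inverting 27 mod 61: 52. Thus e_{61}(P,Q) = e(P',Q')^{52}.
(x,y)|->(1096848424485x+5486407244446,1096848424485y) sends E' to y^2=x^3+7620513402430*x+6246310663776.
Double-and-add over 111101: 6-1 doublings, 5-1 additions; each step l_{T,T}/v_{2T} or l_{T,P'}/v at Q'+S for random S.
So e_{61}(P',Q') = 4696327214403 + 6394842139848*t + 1499916806696*t^2 + 5098845443917*t^3 + 1705492921483*t^4 + 4163572032054*t^5.
Finally e_{61}(P,Q) = 6045525694398 + 1703958817646*t + 3315787266528*t^2 + 6848635425975*t^3 + 631083574117*t^4 + 853883011584*t^5.

6045525694398 + 1703958817646*t + 3315787266528*t^2 + 6848635425975*t^3 + 631083574117*t^4 + 853883011584*t^5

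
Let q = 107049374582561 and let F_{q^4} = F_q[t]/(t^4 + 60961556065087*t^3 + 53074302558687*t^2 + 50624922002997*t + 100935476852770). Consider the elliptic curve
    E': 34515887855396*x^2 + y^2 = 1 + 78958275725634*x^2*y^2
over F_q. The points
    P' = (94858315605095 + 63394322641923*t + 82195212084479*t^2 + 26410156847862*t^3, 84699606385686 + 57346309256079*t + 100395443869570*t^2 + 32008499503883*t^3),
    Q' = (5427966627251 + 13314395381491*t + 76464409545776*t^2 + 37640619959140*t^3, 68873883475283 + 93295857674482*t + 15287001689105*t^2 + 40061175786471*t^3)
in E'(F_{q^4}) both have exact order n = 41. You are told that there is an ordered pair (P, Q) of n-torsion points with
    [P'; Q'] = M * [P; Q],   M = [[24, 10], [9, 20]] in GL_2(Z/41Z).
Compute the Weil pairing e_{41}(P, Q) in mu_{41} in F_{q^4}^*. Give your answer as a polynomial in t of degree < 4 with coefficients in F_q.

79877563629481 + 34307861095629*t + 97418980001493*t^2 + 51418041606877*t^3

e_{41}(aP+bQ,cP+dQ) = e_{41}(P,Q)^(ad-bc); with (a,b,c,d)=(24,10,9,20) this gives the det-41 law.
det(M) mod 41 = 21; its inverse in (Z/41)^* is 2 (check: 21*2 mod 41 = 1).
Edwards->Montgomery: u=(1+y)/(1-y), v=u/x -> 42227021763105v^2=u^3+21012527181820u^2+u; then x_W=42414090323721u+54595485457692: y^2=x^3+94466693904015*x+34944960900916.
6-bit Miller (101001) on E'/F_{107049374582561} with a'=94466693904015, b'=34944960900916: accumulate tangent/chord ratios at Q'+S and P'+S'.
So e_{41}(P',Q') = 3074090735520 + 51960462239584*t + 677506472689*t^2 + 63139664622914*t^3.
(3074090735520 + 51960462239584*t + 677506472689*t^2 + 63139664622914*t^3)^{2} mod (107049374582561,f) = 79877563629481 + 34307861095629*t + 97418980001493*t^2 + 51418041606877*t^3.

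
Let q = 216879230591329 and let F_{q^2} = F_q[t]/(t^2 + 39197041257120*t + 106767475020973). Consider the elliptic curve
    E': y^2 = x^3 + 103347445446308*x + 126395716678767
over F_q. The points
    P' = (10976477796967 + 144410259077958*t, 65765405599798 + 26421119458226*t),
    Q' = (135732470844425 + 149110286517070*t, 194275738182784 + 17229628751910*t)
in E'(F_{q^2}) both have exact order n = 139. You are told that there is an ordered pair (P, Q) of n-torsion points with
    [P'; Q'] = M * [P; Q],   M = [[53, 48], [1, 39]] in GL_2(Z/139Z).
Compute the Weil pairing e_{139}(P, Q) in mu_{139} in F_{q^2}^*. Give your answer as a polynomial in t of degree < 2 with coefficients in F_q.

e_{139} is bilinear + alternating on E[139], so e_{139}(53*P + 48*Q, 1*P + 39*Q) = e_{139}(P,Q)^(53*39-48*1).
Hence e(P,Q) = e(P',Q')^{40} where 40 = 73^{-1} mod 139.
Run Miller on y^2=x^3+103347445446308*x+126395716678767 over F_{216879230591329}: ladder 10001011 (8 bits); e = f_P(D_Q)/f_Q(D_P).
So e_{139}(P',Q') = 86905387289581 + 206092518292052*t.
Hence e(P,Q) = 208650890099400 + 680665313735*t in F_{216879230591329^2}^*.

208650890099400 + 680665313735*t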